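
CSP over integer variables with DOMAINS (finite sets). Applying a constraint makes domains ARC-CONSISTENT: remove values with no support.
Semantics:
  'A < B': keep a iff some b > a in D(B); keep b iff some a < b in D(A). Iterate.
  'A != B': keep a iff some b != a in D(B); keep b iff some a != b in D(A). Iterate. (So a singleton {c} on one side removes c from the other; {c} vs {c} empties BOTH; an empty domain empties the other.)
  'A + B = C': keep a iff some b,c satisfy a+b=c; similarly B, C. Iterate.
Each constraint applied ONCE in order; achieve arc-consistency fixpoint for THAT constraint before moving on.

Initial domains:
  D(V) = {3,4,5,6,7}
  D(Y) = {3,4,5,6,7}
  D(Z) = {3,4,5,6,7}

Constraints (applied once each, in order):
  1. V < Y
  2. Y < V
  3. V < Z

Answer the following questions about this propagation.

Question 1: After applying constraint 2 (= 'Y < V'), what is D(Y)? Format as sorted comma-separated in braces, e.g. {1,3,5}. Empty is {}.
Answer: {4,5}

Derivation:
Constraint 1 (V < Y) on D(V)={3,4,5,6,7} D(Y)={3,4,5,6,7}: V {3,4,5,6,7}->{3,4,5,6}; Y {3,4,5,6,7}->{4,5,6,7}
Constraint 2 (Y < V) on D(Y)={4,5,6,7} D(V)={3,4,5,6}: Y {4,5,6,7}->{4,5}; V {3,4,5,6}->{5,6}
So after constraint 2: D(Y) = {4,5}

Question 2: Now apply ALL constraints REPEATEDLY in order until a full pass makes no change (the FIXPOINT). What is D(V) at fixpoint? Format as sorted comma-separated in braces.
pass 0 (initial): D(V)={3,4,5,6,7}
pass 1: V {3,4,5,6,7}->{5,6}; Y {3,4,5,6,7}->{4,5}; Z {3,4,5,6,7}->{6,7}
pass 2: V {5,6}->{}; Y {4,5}->{}; Z {6,7}->{}
pass 3: no change
Fixpoint after 3 passes: D(V) = {}

Answer: {}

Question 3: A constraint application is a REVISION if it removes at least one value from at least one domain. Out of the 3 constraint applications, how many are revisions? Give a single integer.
Constraint 1 (V < Y) on D(V)={3,4,5,6,7} D(Y)={3,4,5,6,7}: V {3,4,5,6,7}->{3,4,5,6}; Y {3,4,5,6,7}->{4,5,6,7} => REVISION
Constraint 2 (Y < V) on D(Y)={4,5,6,7} D(V)={3,4,5,6}: Y {4,5,6,7}->{4,5}; V {3,4,5,6}->{5,6} => REVISION
Constraint 3 (V < Z) on D(V)={5,6} D(Z)={3,4,5,6,7}: Z {3,4,5,6,7}->{6,7} => REVISION
Total revisions = 3

Answer: 3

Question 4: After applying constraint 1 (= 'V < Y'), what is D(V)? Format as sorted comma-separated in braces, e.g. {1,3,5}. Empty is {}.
Constraint 1 (V < Y) on D(V)={3,4,5,6,7} D(Y)={3,4,5,6,7}: V {3,4,5,6,7}->{3,4,5,6}; Y {3,4,5,6,7}->{4,5,6,7}
So after constraint 1: D(V) = {3,4,5,6}

Answer: {3,4,5,6}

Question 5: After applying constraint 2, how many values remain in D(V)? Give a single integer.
Constraint 1 (V < Y) on D(V)={3,4,5,6,7} D(Y)={3,4,5,6,7}: V {3,4,5,6,7}->{3,4,5,6}; Y {3,4,5,6,7}->{4,5,6,7}
Constraint 2 (Y < V) on D(Y)={4,5,6,7} D(V)={3,4,5,6}: Y {4,5,6,7}->{4,5}; V {3,4,5,6}->{5,6}
So after constraint 2: D(V)={5,6}, size = 2

Answer: 2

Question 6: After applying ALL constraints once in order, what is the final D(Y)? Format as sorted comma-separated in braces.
Answer: {4,5}

Derivation:
Constraint 1 (V < Y) on D(V)={3,4,5,6,7} D(Y)={3,4,5,6,7}: V {3,4,5,6,7}->{3,4,5,6}; Y {3,4,5,6,7}->{4,5,6,7}
Constraint 2 (Y < V) on D(Y)={4,5,6,7} D(V)={3,4,5,6}: Y {4,5,6,7}->{4,5}; V {3,4,5,6}->{5,6}
Constraint 3 (V < Z) on D(V)={5,6} D(Z)={3,4,5,6,7}: Z {3,4,5,6,7}->{6,7}
So after all 3 constraints: D(Y) = {4,5}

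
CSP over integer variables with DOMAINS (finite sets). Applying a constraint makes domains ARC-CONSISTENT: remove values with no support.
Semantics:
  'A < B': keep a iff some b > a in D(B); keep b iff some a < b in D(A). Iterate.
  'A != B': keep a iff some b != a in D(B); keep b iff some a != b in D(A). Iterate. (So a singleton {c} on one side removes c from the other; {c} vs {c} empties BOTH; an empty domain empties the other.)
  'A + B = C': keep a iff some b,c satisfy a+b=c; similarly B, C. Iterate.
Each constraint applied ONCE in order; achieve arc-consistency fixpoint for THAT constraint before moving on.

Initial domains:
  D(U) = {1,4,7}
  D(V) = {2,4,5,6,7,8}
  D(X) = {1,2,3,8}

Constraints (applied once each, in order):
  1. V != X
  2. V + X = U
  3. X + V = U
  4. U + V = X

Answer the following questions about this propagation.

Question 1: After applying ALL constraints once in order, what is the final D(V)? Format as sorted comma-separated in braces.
Constraint 1 (V != X) on D(V)={2,4,5,6,7,8} D(X)={1,2,3,8}: no change
Constraint 2 (V + X = U) on D(V)={2,4,5,6,7,8} D(X)={1,2,3,8} D(U)={1,4,7}: V {2,4,5,6,7,8}->{2,4,5,6}; X {1,2,3,8}->{1,2,3}; U {1,4,7}->{4,7}
Constraint 3 (X + V = U) on D(X)={1,2,3} D(V)={2,4,5,6} D(U)={4,7}: no change
Constraint 4 (U + V = X) on D(U)={4,7} D(V)={2,4,5,6} D(X)={1,2,3}: U {4,7}->{}; V {2,4,5,6}->{}; X {1,2,3}->{}
So after all 4 constraints: D(V) = {}

Answer: {}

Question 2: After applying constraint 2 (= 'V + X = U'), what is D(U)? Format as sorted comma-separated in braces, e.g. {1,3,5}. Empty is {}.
Constraint 1 (V != X) on D(V)={2,4,5,6,7,8} D(X)={1,2,3,8}: no change
Constraint 2 (V + X = U) on D(V)={2,4,5,6,7,8} D(X)={1,2,3,8} D(U)={1,4,7}: V {2,4,5,6,7,8}->{2,4,5,6}; X {1,2,3,8}->{1,2,3}; U {1,4,7}->{4,7}
So after constraint 2: D(U) = {4,7}

Answer: {4,7}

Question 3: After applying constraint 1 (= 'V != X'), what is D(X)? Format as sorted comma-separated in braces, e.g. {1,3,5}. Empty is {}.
Answer: {1,2,3,8}

Derivation:
Constraint 1 (V != X) on D(V)={2,4,5,6,7,8} D(X)={1,2,3,8}: no change
So after constraint 1: D(X) = {1,2,3,8}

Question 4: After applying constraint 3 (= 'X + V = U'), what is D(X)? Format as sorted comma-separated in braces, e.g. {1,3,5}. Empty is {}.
Answer: {1,2,3}

Derivation:
Constraint 1 (V != X) on D(V)={2,4,5,6,7,8} D(X)={1,2,3,8}: no change
Constraint 2 (V + X = U) on D(V)={2,4,5,6,7,8} D(X)={1,2,3,8} D(U)={1,4,7}: V {2,4,5,6,7,8}->{2,4,5,6}; X {1,2,3,8}->{1,2,3}; U {1,4,7}->{4,7}
Constraint 3 (X + V = U) on D(X)={1,2,3} D(V)={2,4,5,6} D(U)={4,7}: no change
So after constraint 3: D(X) = {1,2,3}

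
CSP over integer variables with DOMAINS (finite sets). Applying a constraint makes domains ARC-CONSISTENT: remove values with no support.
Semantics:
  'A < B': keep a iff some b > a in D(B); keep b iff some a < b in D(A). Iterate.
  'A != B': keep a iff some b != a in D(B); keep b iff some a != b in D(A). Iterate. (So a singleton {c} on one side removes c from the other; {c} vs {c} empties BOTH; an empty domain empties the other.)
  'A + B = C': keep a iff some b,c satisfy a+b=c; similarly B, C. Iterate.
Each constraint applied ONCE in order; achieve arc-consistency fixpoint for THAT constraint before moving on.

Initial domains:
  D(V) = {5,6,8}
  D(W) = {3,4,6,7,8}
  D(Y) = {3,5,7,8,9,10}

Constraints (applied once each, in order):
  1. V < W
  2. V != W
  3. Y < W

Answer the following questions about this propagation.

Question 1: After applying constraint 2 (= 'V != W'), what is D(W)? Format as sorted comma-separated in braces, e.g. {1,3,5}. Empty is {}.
Constraint 1 (V < W) on D(V)={5,6,8} D(W)={3,4,6,7,8}: V {5,6,8}->{5,6}; W {3,4,6,7,8}->{6,7,8}
Constraint 2 (V != W) on D(V)={5,6} D(W)={6,7,8}: no change
So after constraint 2: D(W) = {6,7,8}

Answer: {6,7,8}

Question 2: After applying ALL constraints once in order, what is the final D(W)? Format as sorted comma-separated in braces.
Constraint 1 (V < W) on D(V)={5,6,8} D(W)={3,4,6,7,8}: V {5,6,8}->{5,6}; W {3,4,6,7,8}->{6,7,8}
Constraint 2 (V != W) on D(V)={5,6} D(W)={6,7,8}: no change
Constraint 3 (Y < W) on D(Y)={3,5,7,8,9,10} D(W)={6,7,8}: Y {3,5,7,8,9,10}->{3,5,7}
So after all 3 constraints: D(W) = {6,7,8}

Answer: {6,7,8}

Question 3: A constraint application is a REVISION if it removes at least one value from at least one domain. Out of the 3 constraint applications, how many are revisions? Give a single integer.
Constraint 1 (V < W) on D(V)={5,6,8} D(W)={3,4,6,7,8}: V {5,6,8}->{5,6}; W {3,4,6,7,8}->{6,7,8} => REVISION
Constraint 2 (V != W) on D(V)={5,6} D(W)={6,7,8}: no change => not a revision
Constraint 3 (Y < W) on D(Y)={3,5,7,8,9,10} D(W)={6,7,8}: Y {3,5,7,8,9,10}->{3,5,7} => REVISION
Total revisions = 2

Answer: 2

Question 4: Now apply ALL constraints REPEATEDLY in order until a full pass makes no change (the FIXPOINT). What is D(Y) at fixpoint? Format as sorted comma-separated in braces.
Answer: {3,5,7}

Derivation:
pass 0 (initial): D(Y)={3,5,7,8,9,10}
pass 1: V {5,6,8}->{5,6}; W {3,4,6,7,8}->{6,7,8}; Y {3,5,7,8,9,10}->{3,5,7}
pass 2: no change
Fixpoint after 2 passes: D(Y) = {3,5,7}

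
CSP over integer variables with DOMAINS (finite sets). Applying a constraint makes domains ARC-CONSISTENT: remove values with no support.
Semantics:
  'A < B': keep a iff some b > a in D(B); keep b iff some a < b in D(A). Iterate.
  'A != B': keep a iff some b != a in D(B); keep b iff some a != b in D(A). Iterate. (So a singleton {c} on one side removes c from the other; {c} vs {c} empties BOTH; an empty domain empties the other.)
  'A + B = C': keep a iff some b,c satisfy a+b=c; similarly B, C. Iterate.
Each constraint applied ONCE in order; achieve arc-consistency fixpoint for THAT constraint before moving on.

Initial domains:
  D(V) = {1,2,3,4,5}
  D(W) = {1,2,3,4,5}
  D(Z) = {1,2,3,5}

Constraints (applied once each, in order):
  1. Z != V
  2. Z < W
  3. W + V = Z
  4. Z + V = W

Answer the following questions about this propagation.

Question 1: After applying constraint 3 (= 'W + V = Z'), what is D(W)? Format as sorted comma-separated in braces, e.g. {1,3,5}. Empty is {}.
Answer: {2}

Derivation:
Constraint 1 (Z != V) on D(Z)={1,2,3,5} D(V)={1,2,3,4,5}: no change
Constraint 2 (Z < W) on D(Z)={1,2,3,5} D(W)={1,2,3,4,5}: Z {1,2,3,5}->{1,2,3}; W {1,2,3,4,5}->{2,3,4,5}
Constraint 3 (W + V = Z) on D(W)={2,3,4,5} D(V)={1,2,3,4,5} D(Z)={1,2,3}: W {2,3,4,5}->{2}; V {1,2,3,4,5}->{1}; Z {1,2,3}->{3}
So after constraint 3: D(W) = {2}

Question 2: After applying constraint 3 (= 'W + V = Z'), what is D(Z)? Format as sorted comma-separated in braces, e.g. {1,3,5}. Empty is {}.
Answer: {3}

Derivation:
Constraint 1 (Z != V) on D(Z)={1,2,3,5} D(V)={1,2,3,4,5}: no change
Constraint 2 (Z < W) on D(Z)={1,2,3,5} D(W)={1,2,3,4,5}: Z {1,2,3,5}->{1,2,3}; W {1,2,3,4,5}->{2,3,4,5}
Constraint 3 (W + V = Z) on D(W)={2,3,4,5} D(V)={1,2,3,4,5} D(Z)={1,2,3}: W {2,3,4,5}->{2}; V {1,2,3,4,5}->{1}; Z {1,2,3}->{3}
So after constraint 3: D(Z) = {3}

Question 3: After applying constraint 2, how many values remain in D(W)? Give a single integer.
Constraint 1 (Z != V) on D(Z)={1,2,3,5} D(V)={1,2,3,4,5}: no change
Constraint 2 (Z < W) on D(Z)={1,2,3,5} D(W)={1,2,3,4,5}: Z {1,2,3,5}->{1,2,3}; W {1,2,3,4,5}->{2,3,4,5}
So after constraint 2: D(W)={2,3,4,5}, size = 4

Answer: 4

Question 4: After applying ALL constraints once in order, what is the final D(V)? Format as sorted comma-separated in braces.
Answer: {}

Derivation:
Constraint 1 (Z != V) on D(Z)={1,2,3,5} D(V)={1,2,3,4,5}: no change
Constraint 2 (Z < W) on D(Z)={1,2,3,5} D(W)={1,2,3,4,5}: Z {1,2,3,5}->{1,2,3}; W {1,2,3,4,5}->{2,3,4,5}
Constraint 3 (W + V = Z) on D(W)={2,3,4,5} D(V)={1,2,3,4,5} D(Z)={1,2,3}: W {2,3,4,5}->{2}; V {1,2,3,4,5}->{1}; Z {1,2,3}->{3}
Constraint 4 (Z + V = W) on D(Z)={3} D(V)={1} D(W)={2}: Z {3}->{}; V {1}->{}; W {2}->{}
So after all 4 constraints: D(V) = {}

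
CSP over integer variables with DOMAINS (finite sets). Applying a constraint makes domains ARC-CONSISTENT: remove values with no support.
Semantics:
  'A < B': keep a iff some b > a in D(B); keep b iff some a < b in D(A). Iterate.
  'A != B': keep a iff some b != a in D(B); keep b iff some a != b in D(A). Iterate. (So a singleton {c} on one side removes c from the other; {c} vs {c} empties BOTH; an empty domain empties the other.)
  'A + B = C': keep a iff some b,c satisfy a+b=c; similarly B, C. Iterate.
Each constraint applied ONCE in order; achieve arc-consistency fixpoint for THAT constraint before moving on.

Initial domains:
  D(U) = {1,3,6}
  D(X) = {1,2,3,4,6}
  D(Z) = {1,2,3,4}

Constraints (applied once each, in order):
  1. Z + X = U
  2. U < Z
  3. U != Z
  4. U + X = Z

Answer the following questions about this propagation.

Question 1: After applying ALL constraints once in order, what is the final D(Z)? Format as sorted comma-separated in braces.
Constraint 1 (Z + X = U) on D(Z)={1,2,3,4} D(X)={1,2,3,4,6} D(U)={1,3,6}: X {1,2,3,4,6}->{1,2,3,4}; U {1,3,6}->{3,6}
Constraint 2 (U < Z) on D(U)={3,6} D(Z)={1,2,3,4}: U {3,6}->{3}; Z {1,2,3,4}->{4}
Constraint 3 (U != Z) on D(U)={3} D(Z)={4}: no change
Constraint 4 (U + X = Z) on D(U)={3} D(X)={1,2,3,4} D(Z)={4}: X {1,2,3,4}->{1}
So after all 4 constraints: D(Z) = {4}

Answer: {4}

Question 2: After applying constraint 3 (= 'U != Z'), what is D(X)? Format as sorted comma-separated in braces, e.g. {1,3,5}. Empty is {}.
Constraint 1 (Z + X = U) on D(Z)={1,2,3,4} D(X)={1,2,3,4,6} D(U)={1,3,6}: X {1,2,3,4,6}->{1,2,3,4}; U {1,3,6}->{3,6}
Constraint 2 (U < Z) on D(U)={3,6} D(Z)={1,2,3,4}: U {3,6}->{3}; Z {1,2,3,4}->{4}
Constraint 3 (U != Z) on D(U)={3} D(Z)={4}: no change
So after constraint 3: D(X) = {1,2,3,4}

Answer: {1,2,3,4}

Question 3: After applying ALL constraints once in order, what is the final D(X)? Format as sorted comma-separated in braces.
Constraint 1 (Z + X = U) on D(Z)={1,2,3,4} D(X)={1,2,3,4,6} D(U)={1,3,6}: X {1,2,3,4,6}->{1,2,3,4}; U {1,3,6}->{3,6}
Constraint 2 (U < Z) on D(U)={3,6} D(Z)={1,2,3,4}: U {3,6}->{3}; Z {1,2,3,4}->{4}
Constraint 3 (U != Z) on D(U)={3} D(Z)={4}: no change
Constraint 4 (U + X = Z) on D(U)={3} D(X)={1,2,3,4} D(Z)={4}: X {1,2,3,4}->{1}
So after all 4 constraints: D(X) = {1}

Answer: {1}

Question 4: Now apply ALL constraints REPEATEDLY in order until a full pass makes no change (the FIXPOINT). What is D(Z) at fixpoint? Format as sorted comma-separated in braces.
Answer: {}

Derivation:
pass 0 (initial): D(Z)={1,2,3,4}
pass 1: U {1,3,6}->{3}; X {1,2,3,4,6}->{1}; Z {1,2,3,4}->{4}
pass 2: U {3}->{}; X {1}->{}; Z {4}->{}
pass 3: no change
Fixpoint after 3 passes: D(Z) = {}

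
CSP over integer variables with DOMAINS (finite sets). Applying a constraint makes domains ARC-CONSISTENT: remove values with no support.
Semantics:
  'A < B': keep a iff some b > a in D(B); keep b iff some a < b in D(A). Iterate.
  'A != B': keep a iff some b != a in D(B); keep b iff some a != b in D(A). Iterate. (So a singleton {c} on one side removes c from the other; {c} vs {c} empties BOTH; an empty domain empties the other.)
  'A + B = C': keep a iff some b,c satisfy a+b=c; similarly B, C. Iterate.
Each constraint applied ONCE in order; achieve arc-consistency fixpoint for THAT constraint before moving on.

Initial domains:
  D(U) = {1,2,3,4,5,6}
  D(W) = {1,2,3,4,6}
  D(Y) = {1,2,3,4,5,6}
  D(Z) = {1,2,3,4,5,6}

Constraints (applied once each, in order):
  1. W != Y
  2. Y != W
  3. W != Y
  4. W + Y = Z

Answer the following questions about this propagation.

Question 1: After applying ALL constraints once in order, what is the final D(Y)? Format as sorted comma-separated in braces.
Constraint 1 (W != Y) on D(W)={1,2,3,4,6} D(Y)={1,2,3,4,5,6}: no change
Constraint 2 (Y != W) on D(Y)={1,2,3,4,5,6} D(W)={1,2,3,4,6}: no change
Constraint 3 (W != Y) on D(W)={1,2,3,4,6} D(Y)={1,2,3,4,5,6}: no change
Constraint 4 (W + Y = Z) on D(W)={1,2,3,4,6} D(Y)={1,2,3,4,5,6} D(Z)={1,2,3,4,5,6}: W {1,2,3,4,6}->{1,2,3,4}; Y {1,2,3,4,5,6}->{1,2,3,4,5}; Z {1,2,3,4,5,6}->{2,3,4,5,6}
So after all 4 constraints: D(Y) = {1,2,3,4,5}

Answer: {1,2,3,4,5}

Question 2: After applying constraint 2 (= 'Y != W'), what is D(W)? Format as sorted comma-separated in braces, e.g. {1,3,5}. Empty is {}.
Answer: {1,2,3,4,6}

Derivation:
Constraint 1 (W != Y) on D(W)={1,2,3,4,6} D(Y)={1,2,3,4,5,6}: no change
Constraint 2 (Y != W) on D(Y)={1,2,3,4,5,6} D(W)={1,2,3,4,6}: no change
So after constraint 2: D(W) = {1,2,3,4,6}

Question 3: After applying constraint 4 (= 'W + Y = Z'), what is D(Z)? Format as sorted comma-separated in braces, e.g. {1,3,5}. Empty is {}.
Constraint 1 (W != Y) on D(W)={1,2,3,4,6} D(Y)={1,2,3,4,5,6}: no change
Constraint 2 (Y != W) on D(Y)={1,2,3,4,5,6} D(W)={1,2,3,4,6}: no change
Constraint 3 (W != Y) on D(W)={1,2,3,4,6} D(Y)={1,2,3,4,5,6}: no change
Constraint 4 (W + Y = Z) on D(W)={1,2,3,4,6} D(Y)={1,2,3,4,5,6} D(Z)={1,2,3,4,5,6}: W {1,2,3,4,6}->{1,2,3,4}; Y {1,2,3,4,5,6}->{1,2,3,4,5}; Z {1,2,3,4,5,6}->{2,3,4,5,6}
So after constraint 4: D(Z) = {2,3,4,5,6}

Answer: {2,3,4,5,6}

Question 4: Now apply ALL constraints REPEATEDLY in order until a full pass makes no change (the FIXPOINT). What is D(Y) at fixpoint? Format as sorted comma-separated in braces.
Answer: {1,2,3,4,5}

Derivation:
pass 0 (initial): D(Y)={1,2,3,4,5,6}
pass 1: W {1,2,3,4,6}->{1,2,3,4}; Y {1,2,3,4,5,6}->{1,2,3,4,5}; Z {1,2,3,4,5,6}->{2,3,4,5,6}
pass 2: no change
Fixpoint after 2 passes: D(Y) = {1,2,3,4,5}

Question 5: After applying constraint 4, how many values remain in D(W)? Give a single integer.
Answer: 4

Derivation:
Constraint 1 (W != Y) on D(W)={1,2,3,4,6} D(Y)={1,2,3,4,5,6}: no change
Constraint 2 (Y != W) on D(Y)={1,2,3,4,5,6} D(W)={1,2,3,4,6}: no change
Constraint 3 (W != Y) on D(W)={1,2,3,4,6} D(Y)={1,2,3,4,5,6}: no change
Constraint 4 (W + Y = Z) on D(W)={1,2,3,4,6} D(Y)={1,2,3,4,5,6} D(Z)={1,2,3,4,5,6}: W {1,2,3,4,6}->{1,2,3,4}; Y {1,2,3,4,5,6}->{1,2,3,4,5}; Z {1,2,3,4,5,6}->{2,3,4,5,6}
So after constraint 4: D(W)={1,2,3,4}, size = 4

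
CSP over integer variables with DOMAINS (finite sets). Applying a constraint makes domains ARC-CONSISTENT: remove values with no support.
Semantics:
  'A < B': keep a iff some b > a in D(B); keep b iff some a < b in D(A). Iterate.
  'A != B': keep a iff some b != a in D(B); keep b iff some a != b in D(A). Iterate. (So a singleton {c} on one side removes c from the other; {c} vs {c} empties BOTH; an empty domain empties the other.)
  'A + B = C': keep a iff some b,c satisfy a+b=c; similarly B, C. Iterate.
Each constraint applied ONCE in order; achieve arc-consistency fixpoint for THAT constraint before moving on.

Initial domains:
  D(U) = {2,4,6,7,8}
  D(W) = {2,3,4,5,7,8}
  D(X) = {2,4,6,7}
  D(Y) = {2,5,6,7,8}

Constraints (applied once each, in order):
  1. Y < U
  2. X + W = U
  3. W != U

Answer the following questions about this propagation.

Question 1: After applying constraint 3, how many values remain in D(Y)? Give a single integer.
Constraint 1 (Y < U) on D(Y)={2,5,6,7,8} D(U)={2,4,6,7,8}: Y {2,5,6,7,8}->{2,5,6,7}; U {2,4,6,7,8}->{4,6,7,8}
Constraint 2 (X + W = U) on D(X)={2,4,6,7} D(W)={2,3,4,5,7,8} D(U)={4,6,7,8}: X {2,4,6,7}->{2,4,6}; W {2,3,4,5,7,8}->{2,3,4,5}
Constraint 3 (W != U) on D(W)={2,3,4,5} D(U)={4,6,7,8}: no change
So after constraint 3: D(Y)={2,5,6,7}, size = 4

Answer: 4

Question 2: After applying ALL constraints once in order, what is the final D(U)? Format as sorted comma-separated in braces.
Constraint 1 (Y < U) on D(Y)={2,5,6,7,8} D(U)={2,4,6,7,8}: Y {2,5,6,7,8}->{2,5,6,7}; U {2,4,6,7,8}->{4,6,7,8}
Constraint 2 (X + W = U) on D(X)={2,4,6,7} D(W)={2,3,4,5,7,8} D(U)={4,6,7,8}: X {2,4,6,7}->{2,4,6}; W {2,3,4,5,7,8}->{2,3,4,5}
Constraint 3 (W != U) on D(W)={2,3,4,5} D(U)={4,6,7,8}: no change
So after all 3 constraints: D(U) = {4,6,7,8}

Answer: {4,6,7,8}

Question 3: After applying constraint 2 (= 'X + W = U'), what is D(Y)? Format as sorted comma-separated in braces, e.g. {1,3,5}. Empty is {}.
Answer: {2,5,6,7}

Derivation:
Constraint 1 (Y < U) on D(Y)={2,5,6,7,8} D(U)={2,4,6,7,8}: Y {2,5,6,7,8}->{2,5,6,7}; U {2,4,6,7,8}->{4,6,7,8}
Constraint 2 (X + W = U) on D(X)={2,4,6,7} D(W)={2,3,4,5,7,8} D(U)={4,6,7,8}: X {2,4,6,7}->{2,4,6}; W {2,3,4,5,7,8}->{2,3,4,5}
So after constraint 2: D(Y) = {2,5,6,7}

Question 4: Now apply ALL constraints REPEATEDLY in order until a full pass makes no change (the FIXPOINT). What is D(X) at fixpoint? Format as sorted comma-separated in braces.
pass 0 (initial): D(X)={2,4,6,7}
pass 1: U {2,4,6,7,8}->{4,6,7,8}; W {2,3,4,5,7,8}->{2,3,4,5}; X {2,4,6,7}->{2,4,6}; Y {2,5,6,7,8}->{2,5,6,7}
pass 2: no change
Fixpoint after 2 passes: D(X) = {2,4,6}

Answer: {2,4,6}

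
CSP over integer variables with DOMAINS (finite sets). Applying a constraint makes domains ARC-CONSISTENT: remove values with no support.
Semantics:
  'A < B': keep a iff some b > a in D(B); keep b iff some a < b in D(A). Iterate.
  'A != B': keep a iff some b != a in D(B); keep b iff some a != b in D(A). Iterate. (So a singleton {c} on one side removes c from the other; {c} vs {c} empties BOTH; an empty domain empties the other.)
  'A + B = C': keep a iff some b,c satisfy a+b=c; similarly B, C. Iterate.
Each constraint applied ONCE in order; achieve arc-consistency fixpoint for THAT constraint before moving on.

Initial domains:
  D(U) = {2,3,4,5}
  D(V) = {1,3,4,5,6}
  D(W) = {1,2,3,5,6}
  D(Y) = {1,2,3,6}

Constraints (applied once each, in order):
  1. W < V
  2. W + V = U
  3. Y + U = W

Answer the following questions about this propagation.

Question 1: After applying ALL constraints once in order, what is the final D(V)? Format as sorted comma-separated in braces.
Constraint 1 (W < V) on D(W)={1,2,3,5,6} D(V)={1,3,4,5,6}: W {1,2,3,5,6}->{1,2,3,5}; V {1,3,4,5,6}->{3,4,5,6}
Constraint 2 (W + V = U) on D(W)={1,2,3,5} D(V)={3,4,5,6} D(U)={2,3,4,5}: W {1,2,3,5}->{1,2}; V {3,4,5,6}->{3,4}; U {2,3,4,5}->{4,5}
Constraint 3 (Y + U = W) on D(Y)={1,2,3,6} D(U)={4,5} D(W)={1,2}: Y {1,2,3,6}->{}; U {4,5}->{}; W {1,2}->{}
So after all 3 constraints: D(V) = {3,4}

Answer: {3,4}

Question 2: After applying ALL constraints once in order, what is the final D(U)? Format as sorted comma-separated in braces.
Answer: {}

Derivation:
Constraint 1 (W < V) on D(W)={1,2,3,5,6} D(V)={1,3,4,5,6}: W {1,2,3,5,6}->{1,2,3,5}; V {1,3,4,5,6}->{3,4,5,6}
Constraint 2 (W + V = U) on D(W)={1,2,3,5} D(V)={3,4,5,6} D(U)={2,3,4,5}: W {1,2,3,5}->{1,2}; V {3,4,5,6}->{3,4}; U {2,3,4,5}->{4,5}
Constraint 3 (Y + U = W) on D(Y)={1,2,3,6} D(U)={4,5} D(W)={1,2}: Y {1,2,3,6}->{}; U {4,5}->{}; W {1,2}->{}
So after all 3 constraints: D(U) = {}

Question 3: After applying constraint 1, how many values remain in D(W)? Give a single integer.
Answer: 4

Derivation:
Constraint 1 (W < V) on D(W)={1,2,3,5,6} D(V)={1,3,4,5,6}: W {1,2,3,5,6}->{1,2,3,5}; V {1,3,4,5,6}->{3,4,5,6}
So after constraint 1: D(W)={1,2,3,5}, size = 4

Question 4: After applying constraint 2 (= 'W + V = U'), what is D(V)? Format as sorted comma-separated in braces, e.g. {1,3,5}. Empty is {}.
Constraint 1 (W < V) on D(W)={1,2,3,5,6} D(V)={1,3,4,5,6}: W {1,2,3,5,6}->{1,2,3,5}; V {1,3,4,5,6}->{3,4,5,6}
Constraint 2 (W + V = U) on D(W)={1,2,3,5} D(V)={3,4,5,6} D(U)={2,3,4,5}: W {1,2,3,5}->{1,2}; V {3,4,5,6}->{3,4}; U {2,3,4,5}->{4,5}
So after constraint 2: D(V) = {3,4}

Answer: {3,4}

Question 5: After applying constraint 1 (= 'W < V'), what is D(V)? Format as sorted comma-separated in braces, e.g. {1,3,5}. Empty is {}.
Constraint 1 (W < V) on D(W)={1,2,3,5,6} D(V)={1,3,4,5,6}: W {1,2,3,5,6}->{1,2,3,5}; V {1,3,4,5,6}->{3,4,5,6}
So after constraint 1: D(V) = {3,4,5,6}

Answer: {3,4,5,6}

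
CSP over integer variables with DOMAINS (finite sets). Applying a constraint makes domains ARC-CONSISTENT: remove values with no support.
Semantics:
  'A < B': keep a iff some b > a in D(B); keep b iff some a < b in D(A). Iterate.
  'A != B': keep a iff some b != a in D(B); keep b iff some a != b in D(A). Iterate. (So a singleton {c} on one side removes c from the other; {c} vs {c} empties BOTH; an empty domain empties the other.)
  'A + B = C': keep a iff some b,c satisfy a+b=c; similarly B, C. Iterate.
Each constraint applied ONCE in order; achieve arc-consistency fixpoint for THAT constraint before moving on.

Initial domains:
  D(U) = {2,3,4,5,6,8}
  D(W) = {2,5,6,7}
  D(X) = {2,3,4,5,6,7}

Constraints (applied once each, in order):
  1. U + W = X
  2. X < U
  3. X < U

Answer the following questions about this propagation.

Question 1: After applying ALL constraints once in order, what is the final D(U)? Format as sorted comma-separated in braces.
Answer: {5}

Derivation:
Constraint 1 (U + W = X) on D(U)={2,3,4,5,6,8} D(W)={2,5,6,7} D(X)={2,3,4,5,6,7}: U {2,3,4,5,6,8}->{2,3,4,5}; W {2,5,6,7}->{2,5}; X {2,3,4,5,6,7}->{4,5,6,7}
Constraint 2 (X < U) on D(X)={4,5,6,7} D(U)={2,3,4,5}: X {4,5,6,7}->{4}; U {2,3,4,5}->{5}
Constraint 3 (X < U) on D(X)={4} D(U)={5}: no change
So after all 3 constraints: D(U) = {5}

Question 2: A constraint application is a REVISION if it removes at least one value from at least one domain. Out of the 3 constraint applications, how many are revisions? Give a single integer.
Answer: 2

Derivation:
Constraint 1 (U + W = X) on D(U)={2,3,4,5,6,8} D(W)={2,5,6,7} D(X)={2,3,4,5,6,7}: U {2,3,4,5,6,8}->{2,3,4,5}; W {2,5,6,7}->{2,5}; X {2,3,4,5,6,7}->{4,5,6,7} => REVISION
Constraint 2 (X < U) on D(X)={4,5,6,7} D(U)={2,3,4,5}: X {4,5,6,7}->{4}; U {2,3,4,5}->{5} => REVISION
Constraint 3 (X < U) on D(X)={4} D(U)={5}: no change => not a revision
Total revisions = 2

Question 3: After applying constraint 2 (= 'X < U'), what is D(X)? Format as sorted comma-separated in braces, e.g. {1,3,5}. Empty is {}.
Constraint 1 (U + W = X) on D(U)={2,3,4,5,6,8} D(W)={2,5,6,7} D(X)={2,3,4,5,6,7}: U {2,3,4,5,6,8}->{2,3,4,5}; W {2,5,6,7}->{2,5}; X {2,3,4,5,6,7}->{4,5,6,7}
Constraint 2 (X < U) on D(X)={4,5,6,7} D(U)={2,3,4,5}: X {4,5,6,7}->{4}; U {2,3,4,5}->{5}
So after constraint 2: D(X) = {4}

Answer: {4}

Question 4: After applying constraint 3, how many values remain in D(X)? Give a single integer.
Answer: 1

Derivation:
Constraint 1 (U + W = X) on D(U)={2,3,4,5,6,8} D(W)={2,5,6,7} D(X)={2,3,4,5,6,7}: U {2,3,4,5,6,8}->{2,3,4,5}; W {2,5,6,7}->{2,5}; X {2,3,4,5,6,7}->{4,5,6,7}
Constraint 2 (X < U) on D(X)={4,5,6,7} D(U)={2,3,4,5}: X {4,5,6,7}->{4}; U {2,3,4,5}->{5}
Constraint 3 (X < U) on D(X)={4} D(U)={5}: no change
So after constraint 3: D(X)={4}, size = 1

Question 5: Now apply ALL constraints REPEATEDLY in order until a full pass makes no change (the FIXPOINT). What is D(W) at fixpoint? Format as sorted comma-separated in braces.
pass 0 (initial): D(W)={2,5,6,7}
pass 1: U {2,3,4,5,6,8}->{5}; W {2,5,6,7}->{2,5}; X {2,3,4,5,6,7}->{4}
pass 2: U {5}->{}; W {2,5}->{}; X {4}->{}
pass 3: no change
Fixpoint after 3 passes: D(W) = {}

Answer: {}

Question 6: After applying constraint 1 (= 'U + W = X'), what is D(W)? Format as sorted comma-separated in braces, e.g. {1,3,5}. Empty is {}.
Constraint 1 (U + W = X) on D(U)={2,3,4,5,6,8} D(W)={2,5,6,7} D(X)={2,3,4,5,6,7}: U {2,3,4,5,6,8}->{2,3,4,5}; W {2,5,6,7}->{2,5}; X {2,3,4,5,6,7}->{4,5,6,7}
So after constraint 1: D(W) = {2,5}

Answer: {2,5}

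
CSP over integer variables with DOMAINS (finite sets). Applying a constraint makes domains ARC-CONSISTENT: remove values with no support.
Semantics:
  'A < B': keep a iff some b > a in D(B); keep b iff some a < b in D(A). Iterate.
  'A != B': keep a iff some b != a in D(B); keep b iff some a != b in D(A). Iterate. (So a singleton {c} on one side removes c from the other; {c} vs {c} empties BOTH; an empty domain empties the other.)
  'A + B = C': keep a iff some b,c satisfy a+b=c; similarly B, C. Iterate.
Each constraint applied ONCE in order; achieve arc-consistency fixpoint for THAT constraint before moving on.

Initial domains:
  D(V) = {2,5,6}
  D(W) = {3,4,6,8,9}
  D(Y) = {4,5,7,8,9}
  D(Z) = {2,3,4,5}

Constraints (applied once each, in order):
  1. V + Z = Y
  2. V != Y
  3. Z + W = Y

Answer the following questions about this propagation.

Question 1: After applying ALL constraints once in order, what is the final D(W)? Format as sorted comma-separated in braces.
Constraint 1 (V + Z = Y) on D(V)={2,5,6} D(Z)={2,3,4,5} D(Y)={4,5,7,8,9}: no change
Constraint 2 (V != Y) on D(V)={2,5,6} D(Y)={4,5,7,8,9}: no change
Constraint 3 (Z + W = Y) on D(Z)={2,3,4,5} D(W)={3,4,6,8,9} D(Y)={4,5,7,8,9}: W {3,4,6,8,9}->{3,4,6}; Y {4,5,7,8,9}->{5,7,8,9}
So after all 3 constraints: D(W) = {3,4,6}

Answer: {3,4,6}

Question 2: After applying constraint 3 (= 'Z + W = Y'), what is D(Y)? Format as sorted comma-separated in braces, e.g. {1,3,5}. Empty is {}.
Constraint 1 (V + Z = Y) on D(V)={2,5,6} D(Z)={2,3,4,5} D(Y)={4,5,7,8,9}: no change
Constraint 2 (V != Y) on D(V)={2,5,6} D(Y)={4,5,7,8,9}: no change
Constraint 3 (Z + W = Y) on D(Z)={2,3,4,5} D(W)={3,4,6,8,9} D(Y)={4,5,7,8,9}: W {3,4,6,8,9}->{3,4,6}; Y {4,5,7,8,9}->{5,7,8,9}
So after constraint 3: D(Y) = {5,7,8,9}

Answer: {5,7,8,9}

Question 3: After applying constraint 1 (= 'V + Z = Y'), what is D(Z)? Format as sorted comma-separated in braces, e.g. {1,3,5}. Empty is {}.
Answer: {2,3,4,5}

Derivation:
Constraint 1 (V + Z = Y) on D(V)={2,5,6} D(Z)={2,3,4,5} D(Y)={4,5,7,8,9}: no change
So after constraint 1: D(Z) = {2,3,4,5}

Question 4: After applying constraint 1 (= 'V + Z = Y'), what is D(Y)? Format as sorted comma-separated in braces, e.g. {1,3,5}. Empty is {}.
Constraint 1 (V + Z = Y) on D(V)={2,5,6} D(Z)={2,3,4,5} D(Y)={4,5,7,8,9}: no change
So after constraint 1: D(Y) = {4,5,7,8,9}

Answer: {4,5,7,8,9}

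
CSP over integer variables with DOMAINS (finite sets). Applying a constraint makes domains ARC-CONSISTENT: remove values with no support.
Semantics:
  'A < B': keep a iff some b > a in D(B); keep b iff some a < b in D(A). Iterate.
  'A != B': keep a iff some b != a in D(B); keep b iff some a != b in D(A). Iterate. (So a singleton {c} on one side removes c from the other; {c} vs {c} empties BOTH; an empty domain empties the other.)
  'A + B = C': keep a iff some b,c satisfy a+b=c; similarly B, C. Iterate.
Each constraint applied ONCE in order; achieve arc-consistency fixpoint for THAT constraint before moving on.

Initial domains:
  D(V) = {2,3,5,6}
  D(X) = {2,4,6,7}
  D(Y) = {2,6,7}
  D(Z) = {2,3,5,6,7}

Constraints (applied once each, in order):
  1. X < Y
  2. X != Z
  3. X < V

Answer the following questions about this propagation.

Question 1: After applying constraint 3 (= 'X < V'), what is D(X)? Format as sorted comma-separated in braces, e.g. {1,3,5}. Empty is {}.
Constraint 1 (X < Y) on D(X)={2,4,6,7} D(Y)={2,6,7}: X {2,4,6,7}->{2,4,6}; Y {2,6,7}->{6,7}
Constraint 2 (X != Z) on D(X)={2,4,6} D(Z)={2,3,5,6,7}: no change
Constraint 3 (X < V) on D(X)={2,4,6} D(V)={2,3,5,6}: X {2,4,6}->{2,4}; V {2,3,5,6}->{3,5,6}
So after constraint 3: D(X) = {2,4}

Answer: {2,4}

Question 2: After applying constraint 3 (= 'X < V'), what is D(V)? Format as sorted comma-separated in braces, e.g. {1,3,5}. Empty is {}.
Constraint 1 (X < Y) on D(X)={2,4,6,7} D(Y)={2,6,7}: X {2,4,6,7}->{2,4,6}; Y {2,6,7}->{6,7}
Constraint 2 (X != Z) on D(X)={2,4,6} D(Z)={2,3,5,6,7}: no change
Constraint 3 (X < V) on D(X)={2,4,6} D(V)={2,3,5,6}: X {2,4,6}->{2,4}; V {2,3,5,6}->{3,5,6}
So after constraint 3: D(V) = {3,5,6}

Answer: {3,5,6}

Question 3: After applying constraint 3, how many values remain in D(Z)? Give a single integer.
Answer: 5

Derivation:
Constraint 1 (X < Y) on D(X)={2,4,6,7} D(Y)={2,6,7}: X {2,4,6,7}->{2,4,6}; Y {2,6,7}->{6,7}
Constraint 2 (X != Z) on D(X)={2,4,6} D(Z)={2,3,5,6,7}: no change
Constraint 3 (X < V) on D(X)={2,4,6} D(V)={2,3,5,6}: X {2,4,6}->{2,4}; V {2,3,5,6}->{3,5,6}
So after constraint 3: D(Z)={2,3,5,6,7}, size = 5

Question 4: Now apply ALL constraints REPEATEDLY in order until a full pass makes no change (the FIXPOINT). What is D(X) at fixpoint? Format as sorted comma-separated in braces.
pass 0 (initial): D(X)={2,4,6,7}
pass 1: V {2,3,5,6}->{3,5,6}; X {2,4,6,7}->{2,4}; Y {2,6,7}->{6,7}
pass 2: no change
Fixpoint after 2 passes: D(X) = {2,4}

Answer: {2,4}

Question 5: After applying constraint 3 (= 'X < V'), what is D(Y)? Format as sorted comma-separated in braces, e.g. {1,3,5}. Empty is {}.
Answer: {6,7}

Derivation:
Constraint 1 (X < Y) on D(X)={2,4,6,7} D(Y)={2,6,7}: X {2,4,6,7}->{2,4,6}; Y {2,6,7}->{6,7}
Constraint 2 (X != Z) on D(X)={2,4,6} D(Z)={2,3,5,6,7}: no change
Constraint 3 (X < V) on D(X)={2,4,6} D(V)={2,3,5,6}: X {2,4,6}->{2,4}; V {2,3,5,6}->{3,5,6}
So after constraint 3: D(Y) = {6,7}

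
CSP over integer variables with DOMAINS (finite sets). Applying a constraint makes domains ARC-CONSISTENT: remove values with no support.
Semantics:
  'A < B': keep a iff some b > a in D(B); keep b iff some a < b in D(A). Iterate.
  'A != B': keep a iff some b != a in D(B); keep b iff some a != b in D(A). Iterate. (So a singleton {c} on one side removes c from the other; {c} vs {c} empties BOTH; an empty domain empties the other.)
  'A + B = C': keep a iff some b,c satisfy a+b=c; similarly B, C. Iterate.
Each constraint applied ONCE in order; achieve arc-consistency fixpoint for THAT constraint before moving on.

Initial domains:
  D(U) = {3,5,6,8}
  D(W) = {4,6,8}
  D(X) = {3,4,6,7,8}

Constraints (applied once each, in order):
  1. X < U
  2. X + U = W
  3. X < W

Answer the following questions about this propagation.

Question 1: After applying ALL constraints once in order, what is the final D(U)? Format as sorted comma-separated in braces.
Answer: {5}

Derivation:
Constraint 1 (X < U) on D(X)={3,4,6,7,8} D(U)={3,5,6,8}: X {3,4,6,7,8}->{3,4,6,7}; U {3,5,6,8}->{5,6,8}
Constraint 2 (X + U = W) on D(X)={3,4,6,7} D(U)={5,6,8} D(W)={4,6,8}: X {3,4,6,7}->{3}; U {5,6,8}->{5}; W {4,6,8}->{8}
Constraint 3 (X < W) on D(X)={3} D(W)={8}: no change
So after all 3 constraints: D(U) = {5}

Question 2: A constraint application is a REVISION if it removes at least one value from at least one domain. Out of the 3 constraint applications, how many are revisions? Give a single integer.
Constraint 1 (X < U) on D(X)={3,4,6,7,8} D(U)={3,5,6,8}: X {3,4,6,7,8}->{3,4,6,7}; U {3,5,6,8}->{5,6,8} => REVISION
Constraint 2 (X + U = W) on D(X)={3,4,6,7} D(U)={5,6,8} D(W)={4,6,8}: X {3,4,6,7}->{3}; U {5,6,8}->{5}; W {4,6,8}->{8} => REVISION
Constraint 3 (X < W) on D(X)={3} D(W)={8}: no change => not a revision
Total revisions = 2

Answer: 2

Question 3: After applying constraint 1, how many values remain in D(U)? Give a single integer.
Constraint 1 (X < U) on D(X)={3,4,6,7,8} D(U)={3,5,6,8}: X {3,4,6,7,8}->{3,4,6,7}; U {3,5,6,8}->{5,6,8}
So after constraint 1: D(U)={5,6,8}, size = 3

Answer: 3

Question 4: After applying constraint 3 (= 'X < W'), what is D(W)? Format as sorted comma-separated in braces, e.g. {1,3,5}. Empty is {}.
Answer: {8}

Derivation:
Constraint 1 (X < U) on D(X)={3,4,6,7,8} D(U)={3,5,6,8}: X {3,4,6,7,8}->{3,4,6,7}; U {3,5,6,8}->{5,6,8}
Constraint 2 (X + U = W) on D(X)={3,4,6,7} D(U)={5,6,8} D(W)={4,6,8}: X {3,4,6,7}->{3}; U {5,6,8}->{5}; W {4,6,8}->{8}
Constraint 3 (X < W) on D(X)={3} D(W)={8}: no change
So after constraint 3: D(W) = {8}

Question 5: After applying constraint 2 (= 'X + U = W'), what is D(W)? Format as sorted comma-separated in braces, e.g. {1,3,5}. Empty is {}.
Constraint 1 (X < U) on D(X)={3,4,6,7,8} D(U)={3,5,6,8}: X {3,4,6,7,8}->{3,4,6,7}; U {3,5,6,8}->{5,6,8}
Constraint 2 (X + U = W) on D(X)={3,4,6,7} D(U)={5,6,8} D(W)={4,6,8}: X {3,4,6,7}->{3}; U {5,6,8}->{5}; W {4,6,8}->{8}
So after constraint 2: D(W) = {8}

Answer: {8}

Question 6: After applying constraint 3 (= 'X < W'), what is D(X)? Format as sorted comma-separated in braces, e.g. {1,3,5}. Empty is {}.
Constraint 1 (X < U) on D(X)={3,4,6,7,8} D(U)={3,5,6,8}: X {3,4,6,7,8}->{3,4,6,7}; U {3,5,6,8}->{5,6,8}
Constraint 2 (X + U = W) on D(X)={3,4,6,7} D(U)={5,6,8} D(W)={4,6,8}: X {3,4,6,7}->{3}; U {5,6,8}->{5}; W {4,6,8}->{8}
Constraint 3 (X < W) on D(X)={3} D(W)={8}: no change
So after constraint 3: D(X) = {3}

Answer: {3}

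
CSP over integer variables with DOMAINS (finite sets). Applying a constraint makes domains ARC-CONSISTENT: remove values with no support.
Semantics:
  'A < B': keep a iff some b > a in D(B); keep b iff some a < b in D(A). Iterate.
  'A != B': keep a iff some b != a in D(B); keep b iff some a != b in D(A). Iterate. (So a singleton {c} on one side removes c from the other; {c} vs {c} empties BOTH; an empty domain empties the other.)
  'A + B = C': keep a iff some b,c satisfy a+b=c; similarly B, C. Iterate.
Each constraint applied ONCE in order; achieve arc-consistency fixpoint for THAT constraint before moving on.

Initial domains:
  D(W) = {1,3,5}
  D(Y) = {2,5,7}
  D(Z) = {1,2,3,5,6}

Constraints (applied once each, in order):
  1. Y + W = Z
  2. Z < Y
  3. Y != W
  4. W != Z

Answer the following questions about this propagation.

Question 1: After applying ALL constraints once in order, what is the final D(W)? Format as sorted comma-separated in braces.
Answer: {1}

Derivation:
Constraint 1 (Y + W = Z) on D(Y)={2,5,7} D(W)={1,3,5} D(Z)={1,2,3,5,6}: Y {2,5,7}->{2,5}; W {1,3,5}->{1,3}; Z {1,2,3,5,6}->{3,5,6}
Constraint 2 (Z < Y) on D(Z)={3,5,6} D(Y)={2,5}: Z {3,5,6}->{3}; Y {2,5}->{5}
Constraint 3 (Y != W) on D(Y)={5} D(W)={1,3}: no change
Constraint 4 (W != Z) on D(W)={1,3} D(Z)={3}: W {1,3}->{1}
So after all 4 constraints: D(W) = {1}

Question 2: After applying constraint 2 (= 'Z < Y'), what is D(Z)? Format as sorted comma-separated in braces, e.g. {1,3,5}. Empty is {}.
Constraint 1 (Y + W = Z) on D(Y)={2,5,7} D(W)={1,3,5} D(Z)={1,2,3,5,6}: Y {2,5,7}->{2,5}; W {1,3,5}->{1,3}; Z {1,2,3,5,6}->{3,5,6}
Constraint 2 (Z < Y) on D(Z)={3,5,6} D(Y)={2,5}: Z {3,5,6}->{3}; Y {2,5}->{5}
So after constraint 2: D(Z) = {3}

Answer: {3}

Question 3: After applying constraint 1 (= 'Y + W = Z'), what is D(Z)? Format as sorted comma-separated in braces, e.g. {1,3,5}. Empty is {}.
Constraint 1 (Y + W = Z) on D(Y)={2,5,7} D(W)={1,3,5} D(Z)={1,2,3,5,6}: Y {2,5,7}->{2,5}; W {1,3,5}->{1,3}; Z {1,2,3,5,6}->{3,5,6}
So after constraint 1: D(Z) = {3,5,6}

Answer: {3,5,6}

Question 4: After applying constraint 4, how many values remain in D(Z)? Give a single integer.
Answer: 1

Derivation:
Constraint 1 (Y + W = Z) on D(Y)={2,5,7} D(W)={1,3,5} D(Z)={1,2,3,5,6}: Y {2,5,7}->{2,5}; W {1,3,5}->{1,3}; Z {1,2,3,5,6}->{3,5,6}
Constraint 2 (Z < Y) on D(Z)={3,5,6} D(Y)={2,5}: Z {3,5,6}->{3}; Y {2,5}->{5}
Constraint 3 (Y != W) on D(Y)={5} D(W)={1,3}: no change
Constraint 4 (W != Z) on D(W)={1,3} D(Z)={3}: W {1,3}->{1}
So after constraint 4: D(Z)={3}, size = 1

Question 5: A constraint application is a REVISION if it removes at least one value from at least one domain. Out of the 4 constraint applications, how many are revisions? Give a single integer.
Answer: 3

Derivation:
Constraint 1 (Y + W = Z) on D(Y)={2,5,7} D(W)={1,3,5} D(Z)={1,2,3,5,6}: Y {2,5,7}->{2,5}; W {1,3,5}->{1,3}; Z {1,2,3,5,6}->{3,5,6} => REVISION
Constraint 2 (Z < Y) on D(Z)={3,5,6} D(Y)={2,5}: Z {3,5,6}->{3}; Y {2,5}->{5} => REVISION
Constraint 3 (Y != W) on D(Y)={5} D(W)={1,3}: no change => not a revision
Constraint 4 (W != Z) on D(W)={1,3} D(Z)={3}: W {1,3}->{1} => REVISION
Total revisions = 3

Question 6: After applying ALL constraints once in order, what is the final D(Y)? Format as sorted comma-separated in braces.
Constraint 1 (Y + W = Z) on D(Y)={2,5,7} D(W)={1,3,5} D(Z)={1,2,3,5,6}: Y {2,5,7}->{2,5}; W {1,3,5}->{1,3}; Z {1,2,3,5,6}->{3,5,6}
Constraint 2 (Z < Y) on D(Z)={3,5,6} D(Y)={2,5}: Z {3,5,6}->{3}; Y {2,5}->{5}
Constraint 3 (Y != W) on D(Y)={5} D(W)={1,3}: no change
Constraint 4 (W != Z) on D(W)={1,3} D(Z)={3}: W {1,3}->{1}
So after all 4 constraints: D(Y) = {5}

Answer: {5}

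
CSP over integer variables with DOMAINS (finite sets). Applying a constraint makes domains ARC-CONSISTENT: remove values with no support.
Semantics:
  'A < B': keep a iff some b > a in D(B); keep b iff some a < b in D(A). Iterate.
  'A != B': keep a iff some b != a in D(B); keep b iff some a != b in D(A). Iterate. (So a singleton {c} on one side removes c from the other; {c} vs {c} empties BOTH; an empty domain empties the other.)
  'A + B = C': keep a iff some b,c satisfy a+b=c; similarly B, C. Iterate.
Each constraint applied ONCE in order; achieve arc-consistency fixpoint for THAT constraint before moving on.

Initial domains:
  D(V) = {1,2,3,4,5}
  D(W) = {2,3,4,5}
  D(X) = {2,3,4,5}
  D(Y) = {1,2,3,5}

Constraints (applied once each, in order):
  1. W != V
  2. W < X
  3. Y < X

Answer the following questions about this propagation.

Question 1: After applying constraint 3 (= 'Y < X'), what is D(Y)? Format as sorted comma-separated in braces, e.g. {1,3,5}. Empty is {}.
Constraint 1 (W != V) on D(W)={2,3,4,5} D(V)={1,2,3,4,5}: no change
Constraint 2 (W < X) on D(W)={2,3,4,5} D(X)={2,3,4,5}: W {2,3,4,5}->{2,3,4}; X {2,3,4,5}->{3,4,5}
Constraint 3 (Y < X) on D(Y)={1,2,3,5} D(X)={3,4,5}: Y {1,2,3,5}->{1,2,3}
So after constraint 3: D(Y) = {1,2,3}

Answer: {1,2,3}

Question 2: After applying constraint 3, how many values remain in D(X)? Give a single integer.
Constraint 1 (W != V) on D(W)={2,3,4,5} D(V)={1,2,3,4,5}: no change
Constraint 2 (W < X) on D(W)={2,3,4,5} D(X)={2,3,4,5}: W {2,3,4,5}->{2,3,4}; X {2,3,4,5}->{3,4,5}
Constraint 3 (Y < X) on D(Y)={1,2,3,5} D(X)={3,4,5}: Y {1,2,3,5}->{1,2,3}
So after constraint 3: D(X)={3,4,5}, size = 3

Answer: 3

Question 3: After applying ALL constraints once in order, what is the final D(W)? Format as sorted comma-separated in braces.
Constraint 1 (W != V) on D(W)={2,3,4,5} D(V)={1,2,3,4,5}: no change
Constraint 2 (W < X) on D(W)={2,3,4,5} D(X)={2,3,4,5}: W {2,3,4,5}->{2,3,4}; X {2,3,4,5}->{3,4,5}
Constraint 3 (Y < X) on D(Y)={1,2,3,5} D(X)={3,4,5}: Y {1,2,3,5}->{1,2,3}
So after all 3 constraints: D(W) = {2,3,4}

Answer: {2,3,4}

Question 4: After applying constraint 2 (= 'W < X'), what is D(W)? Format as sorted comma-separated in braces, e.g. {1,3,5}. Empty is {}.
Answer: {2,3,4}

Derivation:
Constraint 1 (W != V) on D(W)={2,3,4,5} D(V)={1,2,3,4,5}: no change
Constraint 2 (W < X) on D(W)={2,3,4,5} D(X)={2,3,4,5}: W {2,3,4,5}->{2,3,4}; X {2,3,4,5}->{3,4,5}
So after constraint 2: D(W) = {2,3,4}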